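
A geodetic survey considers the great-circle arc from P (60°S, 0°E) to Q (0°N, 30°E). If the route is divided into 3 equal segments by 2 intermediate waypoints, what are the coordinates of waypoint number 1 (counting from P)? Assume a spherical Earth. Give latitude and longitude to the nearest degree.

Write both endpoints as unit vectors p₁, p₂ with components (cos φ cos λ, cos φ sin λ, sin φ).
The central angle between the endpoints is δ = arccos(p₁·p₂) ≈ 1.123 rad (64.3°).
Interpolate at f = 1/3 with slerp weights a = sin((1−f)δ)/sin δ ≈ 0.755, b = sin(fδ)/sin δ ≈ 0.406.
p = a·p₁ + b·p₂ ≈ (0.729, 0.203, -0.654); φ = arcsin(p_z) ≈ -40.84°, λ = atan2(p_y, p_x) ≈ 15.55°.

≈ (41°S, 16°E)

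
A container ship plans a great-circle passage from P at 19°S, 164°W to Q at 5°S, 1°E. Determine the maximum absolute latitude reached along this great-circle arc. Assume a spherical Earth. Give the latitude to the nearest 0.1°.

The great circle lies in the plane with unit normal n̂ = (p₁ × p₂)/|p₁ × p₂|.
Here n̂_z ≈ +0.516; the vertex latitude is φ_max = arccos|n̂_z| ≈ 58.9°.
Check via Clairaut: cos φ_max = |cos φ₁| · sin C = cos(19.0°)·sin(146.9°) ≈ 0.516, again giving ≈ 58.9°.

≈ 58.9°S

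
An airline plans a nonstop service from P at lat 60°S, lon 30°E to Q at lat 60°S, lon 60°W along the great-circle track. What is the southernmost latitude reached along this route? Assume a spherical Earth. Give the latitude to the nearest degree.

≈ 68°S

The great circle lies in the plane with unit normal n̂ = (p₁ × p₂)/|p₁ × p₂|.
Here n̂_z ≈ -0.378; the vertex latitude is φ_max = arccos|n̂_z| ≈ 67.8°.
Check via Clairaut: cos φ_max = |cos φ₁| · sin C = cos(60.0°)·sin(130.9°) ≈ 0.378, again giving ≈ 67.8°.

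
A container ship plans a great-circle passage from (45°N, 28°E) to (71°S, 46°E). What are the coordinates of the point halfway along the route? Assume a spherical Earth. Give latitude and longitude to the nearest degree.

≈ (13°S, 34°E)

From cos δ = sin φ₁ sin φ₂ + cos φ₁ cos φ₂ cos Δλ, the central angle is δ ≈ 2.037 rad (116.7°).
Interpolate at f = 1/2 with slerp weights a = sin((1−f)δ)/sin δ ≈ 0.953, b = sin(fδ)/sin δ ≈ 0.953.
p = a·p₁ + b·p₂ ≈ (0.811, 0.540, -0.227); φ = arcsin(p_z) ≈ -13.13°, λ = atan2(p_y, p_x) ≈ 33.65°.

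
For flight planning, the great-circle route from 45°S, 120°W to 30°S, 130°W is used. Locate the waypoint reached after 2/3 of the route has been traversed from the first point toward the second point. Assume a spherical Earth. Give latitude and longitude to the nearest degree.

Convert each endpoint to a unit vector on the sphere (x = cos φ cos λ, y = cos φ sin λ, z = sin φ).
The central angle between the endpoints is δ = arccos(p₁·p₂) ≈ 0.296 rad (16.9°).
Interpolate at f = 2/3 with slerp weights a = sin((1−f)δ)/sin δ ≈ 0.338, b = sin(fδ)/sin δ ≈ 0.672.
p = a·p₁ + b·p₂ ≈ (-0.494, -0.653, -0.575); φ = arcsin(p_z) ≈ -35.09°, λ = atan2(p_y, p_x) ≈ -127.10°.

≈ 35°S, 127°W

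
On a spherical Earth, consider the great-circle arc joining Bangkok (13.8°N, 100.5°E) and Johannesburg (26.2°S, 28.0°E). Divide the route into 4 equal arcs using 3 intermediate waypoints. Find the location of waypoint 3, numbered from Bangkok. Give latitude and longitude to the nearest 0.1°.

From cos δ = sin φ₁ sin φ₂ + cos φ₁ cos φ₂ cos Δλ, the central angle is δ ≈ 1.413 rad (81.0°).
Interpolate at f = 3/4 with slerp weights a = sin((1−f)δ)/sin δ ≈ 0.350, b = sin(fδ)/sin δ ≈ 0.883.
p = a·p₁ + b·p₂ ≈ (0.638, 0.707, -0.306); φ = arcsin(p_z) ≈ -17.84°, λ = atan2(p_y, p_x) ≈ 47.93°.

≈ (17.8°S, 47.9°E)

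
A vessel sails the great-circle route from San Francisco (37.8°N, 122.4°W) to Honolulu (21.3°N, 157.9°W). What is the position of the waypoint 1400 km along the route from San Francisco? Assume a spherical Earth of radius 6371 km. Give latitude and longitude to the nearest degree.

≈ (33°N, 137°W)

Write both endpoints as unit vectors p₁, p₂ with components (cos φ cos λ, cos φ sin λ, sin φ).
The central angle between the endpoints is δ = arccos(p₁·p₂) ≈ 0.606 rad (34.7°). The total great-circle distance is δ·R ≈ 0.606 × 6371 ≈ 3860 km, so the target fraction is f = 1400/3860 ≈ 0.363.
Interpolate at f ≈ 0.363 with slerp weights a = sin((1−f)δ)/sin δ ≈ 0.661, b = sin(fδ)/sin δ ≈ 0.383.
p = a·p₁ + b·p₂ ≈ (-0.610, -0.575, 0.544); φ = arcsin(p_z) ≈ 32.98°, λ = atan2(p_y, p_x) ≈ -136.69°.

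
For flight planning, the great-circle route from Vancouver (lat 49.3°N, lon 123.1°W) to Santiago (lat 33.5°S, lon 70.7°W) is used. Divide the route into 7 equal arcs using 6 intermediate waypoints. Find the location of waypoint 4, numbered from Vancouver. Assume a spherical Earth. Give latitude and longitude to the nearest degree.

≈ lat 3°N, lon 90°W

Write both endpoints as unit vectors p₁, p₂ with components (cos φ cos λ, cos φ sin λ, sin φ).
The central angle between the endpoints is δ = arccos(p₁·p₂) ≈ 1.658 rad (95.0°).
Interpolate at f = 4/7 with slerp weights a = sin((1−f)δ)/sin δ ≈ 0.655, b = sin(fδ)/sin δ ≈ 0.815.
p = a·p₁ + b·p₂ ≈ (-0.009, -0.999, 0.047); φ = arcsin(p_z) ≈ 2.67°, λ = atan2(p_y, p_x) ≈ -90.49°.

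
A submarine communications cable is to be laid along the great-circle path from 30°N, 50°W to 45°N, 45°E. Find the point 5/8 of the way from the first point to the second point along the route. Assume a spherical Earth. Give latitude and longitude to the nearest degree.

The haversine formula gives a central angle δ ≈ 1.266 rad (72.5°) between the endpoints.
Interpolate at f = 5/8 with slerp weights a = sin((1−f)δ)/sin δ ≈ 0.479, b = sin(fδ)/sin δ ≈ 0.746.
p = a·p₁ + b·p₂ ≈ (0.640, 0.055, 0.767); φ = arcsin(p_z) ≈ 50.07°, λ = atan2(p_y, p_x) ≈ 4.91°.

≈ 50°N, 5°E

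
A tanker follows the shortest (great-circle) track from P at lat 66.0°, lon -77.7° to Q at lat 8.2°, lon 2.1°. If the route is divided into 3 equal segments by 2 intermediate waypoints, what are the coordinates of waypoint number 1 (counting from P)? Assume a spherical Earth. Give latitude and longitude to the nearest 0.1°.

Write both endpoints as unit vectors p₁, p₂ with components (cos φ cos λ, cos φ sin λ, sin φ).
The central angle between the endpoints is δ = arccos(p₁·p₂) ≈ 1.368 rad (78.4°).
Interpolate at f = 1/3 with slerp weights a = sin((1−f)δ)/sin δ ≈ 0.807, b = sin(fδ)/sin δ ≈ 0.450.
p = a·p₁ + b·p₂ ≈ (0.515, -0.304, 0.802); φ = arcsin(p_z) ≈ 53.28°, λ = atan2(p_y, p_x) ≈ -30.61°.

≈ lat 53.3°, lon -30.6°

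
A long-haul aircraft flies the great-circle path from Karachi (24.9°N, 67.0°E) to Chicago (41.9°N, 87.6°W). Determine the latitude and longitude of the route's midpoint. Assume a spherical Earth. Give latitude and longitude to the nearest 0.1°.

≈ 70.0°N, 13.3°E

Write both endpoints as unit vectors p₁, p₂ with components (cos φ cos λ, cos φ sin λ, sin φ).
The central angle between the endpoints is δ = arccos(p₁·p₂) ≈ 1.906 rad (109.2°).
Interpolate at f = 1/2 with slerp weights a = sin((1−f)δ)/sin δ ≈ 0.863, b = sin(fδ)/sin δ ≈ 0.863.
p = a·p₁ + b·p₂ ≈ (0.333, 0.079, 0.940); φ = arcsin(p_z) ≈ 70.00°, λ = atan2(p_y, p_x) ≈ 13.32°.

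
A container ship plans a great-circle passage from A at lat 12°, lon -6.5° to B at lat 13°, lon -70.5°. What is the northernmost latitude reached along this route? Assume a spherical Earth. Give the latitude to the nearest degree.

≈ 15°

The great circle lies in the plane with unit normal n̂ = (p₁ × p₂)/|p₁ × p₂|.
Here n̂_z ≈ -0.967; the vertex latitude is φ_max = arccos|n̂_z| ≈ 14.7°.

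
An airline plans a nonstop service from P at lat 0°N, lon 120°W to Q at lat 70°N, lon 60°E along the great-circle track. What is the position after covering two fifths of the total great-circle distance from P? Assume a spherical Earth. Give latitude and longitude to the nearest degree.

From cos δ = sin φ₁ sin φ₂ + cos φ₁ cos φ₂ cos Δλ, the central angle is δ ≈ 1.920 rad (110.0°).
Interpolate at f = 2/5 with slerp weights a = sin((1−f)δ)/sin δ ≈ 0.972, b = sin(fδ)/sin δ ≈ 0.739.
p = a·p₁ + b·p₂ ≈ (-0.360, -0.623, 0.695); φ = arcsin(p_z) ≈ 44.00°, λ = atan2(p_y, p_x) ≈ -120.00°.

≈ lat 44°N, lon 120°W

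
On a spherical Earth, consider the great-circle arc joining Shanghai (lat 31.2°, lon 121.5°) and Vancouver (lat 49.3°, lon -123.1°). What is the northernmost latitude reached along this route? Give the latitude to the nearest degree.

The great circle lies in the plane with unit normal n̂ = (p₁ × p₂)/|p₁ × p₂|.
Here n̂_z ≈ +0.510; the vertex latitude is φ_max = arccos|n̂_z| ≈ 59.3°.
Check via Clairaut: cos φ_max = |cos φ₁| · sin C = cos(31.2°)·sin(36.6°) ≈ 0.510, again giving ≈ 59.3°.

≈ 59°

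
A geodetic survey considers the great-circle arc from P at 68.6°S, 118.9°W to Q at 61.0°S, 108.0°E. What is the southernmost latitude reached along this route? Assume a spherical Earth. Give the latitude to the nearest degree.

The great circle lies in the plane with unit normal n̂ = (p₁ × p₂)/|p₁ × p₂|.
Here n̂_z ≈ -0.179; the vertex latitude is φ_max = arccos|n̂_z| ≈ 79.7°.

≈ 80°S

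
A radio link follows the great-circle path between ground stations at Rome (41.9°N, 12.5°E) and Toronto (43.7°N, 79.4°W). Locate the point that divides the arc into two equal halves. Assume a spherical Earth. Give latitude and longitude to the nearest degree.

Convert each endpoint to a unit vector on the sphere (x = cos φ cos λ, y = cos φ sin λ, z = sin φ).
The central angle between the endpoints is δ = arccos(p₁·p₂) ≈ 1.111 rad (63.7°).
Interpolate at f = 1/2 with slerp weights a = sin((1−f)δ)/sin δ ≈ 0.589, b = sin(fδ)/sin δ ≈ 0.589.
p = a·p₁ + b·p₂ ≈ (0.506, -0.323, 0.800); φ = arcsin(p_z) ≈ 53.10°, λ = atan2(p_y, p_x) ≈ -32.59°.

≈ 53°N, 33°W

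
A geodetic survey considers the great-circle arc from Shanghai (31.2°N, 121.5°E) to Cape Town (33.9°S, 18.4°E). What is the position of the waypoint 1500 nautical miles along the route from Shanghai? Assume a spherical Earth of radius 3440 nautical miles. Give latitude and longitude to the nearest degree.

From cos δ = sin φ₁ sin φ₂ + cos φ₁ cos φ₂ cos Δλ, the central angle is δ ≈ 2.037 rad (116.7°). The total great-circle distance is δ·R ≈ 2.037 × 3440 ≈ 7009 nmi, so the target fraction is f = 1500/7009 ≈ 0.214.
Interpolate at f ≈ 0.214 with slerp weights a = sin((1−f)δ)/sin δ ≈ 1.119, b = sin(fδ)/sin δ ≈ 0.473.
p = a·p₁ + b·p₂ ≈ (-0.128, 0.940, 0.316); φ = arcsin(p_z) ≈ 18.42°, λ = atan2(p_y, p_x) ≈ 97.74°.

≈ 18°N, 98°E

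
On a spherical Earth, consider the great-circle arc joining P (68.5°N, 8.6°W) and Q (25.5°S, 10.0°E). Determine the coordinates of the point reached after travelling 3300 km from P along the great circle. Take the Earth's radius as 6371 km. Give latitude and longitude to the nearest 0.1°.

≈ (39.4°N, 2.1°E)

Convert each endpoint to a unit vector on the sphere (x = cos φ cos λ, y = cos φ sin λ, z = sin φ).
The central angle between the endpoints is δ = arccos(p₁·p₂) ≈ 1.658 rad (95.0°). The total great-circle distance is δ·R ≈ 1.658 × 6371 ≈ 10563 km, so the target fraction is f = 3300/10563 ≈ 0.312.
Interpolate at f ≈ 0.312 with slerp weights a = sin((1−f)δ)/sin δ ≈ 0.912, b = sin(fδ)/sin δ ≈ 0.497.
p = a·p₁ + b·p₂ ≈ (0.772, 0.028, 0.635); φ = arcsin(p_z) ≈ 39.39°, λ = atan2(p_y, p_x) ≈ 2.07°.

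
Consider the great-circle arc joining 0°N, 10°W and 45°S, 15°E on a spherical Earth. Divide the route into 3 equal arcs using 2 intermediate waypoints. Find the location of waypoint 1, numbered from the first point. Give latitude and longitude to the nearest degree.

≈ 15°S, 3°W

Write both endpoints as unit vectors p₁, p₂ with components (cos φ cos λ, cos φ sin λ, sin φ).
The central angle between the endpoints is δ = arccos(p₁·p₂) ≈ 0.875 rad (50.1°).
Interpolate at f = 1/3 with slerp weights a = sin((1−f)δ)/sin δ ≈ 0.718, b = sin(fδ)/sin δ ≈ 0.375.
p = a·p₁ + b·p₂ ≈ (0.963, -0.056, -0.265); φ = arcsin(p_z) ≈ -15.36°, λ = atan2(p_y, p_x) ≈ -3.33°.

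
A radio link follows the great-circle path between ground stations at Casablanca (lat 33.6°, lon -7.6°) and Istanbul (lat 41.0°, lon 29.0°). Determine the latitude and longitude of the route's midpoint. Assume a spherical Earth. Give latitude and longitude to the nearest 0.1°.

≈ lat 38.7°, lon 9.8°

From cos δ = sin φ₁ sin φ₂ + cos φ₁ cos φ₂ cos Δλ, the central angle is δ ≈ 0.520 rad (29.8°).
Interpolate at f = 1/2 with slerp weights a = sin((1−f)δ)/sin δ ≈ 0.517, b = sin(fδ)/sin δ ≈ 0.517.
p = a·p₁ + b·p₂ ≈ (0.769, 0.132, 0.626); φ = arcsin(p_z) ≈ 38.74°, λ = atan2(p_y, p_x) ≈ 9.77°.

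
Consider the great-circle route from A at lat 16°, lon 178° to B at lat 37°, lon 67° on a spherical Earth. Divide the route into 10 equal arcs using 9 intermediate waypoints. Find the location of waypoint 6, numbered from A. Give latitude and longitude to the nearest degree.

Convert each endpoint to a unit vector on the sphere (x = cos φ cos λ, y = cos φ sin λ, z = sin φ).
The central angle between the endpoints is δ = arccos(p₁·p₂) ≈ 1.680 rad (96.3°).
Interpolate at f = 6/10 with slerp weights a = sin((1−f)δ)/sin δ ≈ 0.626, b = sin(fδ)/sin δ ≈ 0.851.
p = a·p₁ + b·p₂ ≈ (-0.336, 0.647, 0.685); φ = arcsin(p_z) ≈ 43.22°, λ = atan2(p_y, p_x) ≈ 117.47°.

≈ lat 43°, lon 117°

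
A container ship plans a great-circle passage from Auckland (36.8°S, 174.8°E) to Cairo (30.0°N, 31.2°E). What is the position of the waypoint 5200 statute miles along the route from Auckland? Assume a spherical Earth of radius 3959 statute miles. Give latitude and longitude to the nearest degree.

Write both endpoints as unit vectors p₁, p₂ with components (cos φ cos λ, cos φ sin λ, sin φ).
The central angle between the endpoints is δ = arccos(p₁·p₂) ≈ 2.602 rad (149.1°). The total great-circle distance is δ·R ≈ 2.602 × 3959 ≈ 10299 mi, so the target fraction is f = 5200/10299 ≈ 0.505.
Interpolate at f ≈ 0.505 with slerp weights a = sin((1−f)δ)/sin δ ≈ 1.868, b = sin(fδ)/sin δ ≈ 1.881.
p = a·p₁ + b·p₂ ≈ (-0.096, 0.979, -0.178); φ = arcsin(p_z) ≈ -10.27°, λ = atan2(p_y, p_x) ≈ 95.60°.

≈ (10°S, 96°E)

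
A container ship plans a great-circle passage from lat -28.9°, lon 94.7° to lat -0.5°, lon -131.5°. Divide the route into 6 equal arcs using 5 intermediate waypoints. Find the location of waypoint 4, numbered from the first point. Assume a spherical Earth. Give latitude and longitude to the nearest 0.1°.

≈ lat -24.7°, lon -167.4°

From cos δ = sin φ₁ sin φ₂ + cos φ₁ cos φ₂ cos Δλ, the central angle is δ ≈ 2.216 rad (127.0°).
Interpolate at f = 4/6 with slerp weights a = sin((1−f)δ)/sin δ ≈ 0.843, b = sin(fδ)/sin δ ≈ 1.247.
p = a·p₁ + b·p₂ ≈ (-0.886, -0.198, -0.418); φ = arcsin(p_z) ≈ -24.73°, λ = atan2(p_y, p_x) ≈ -167.41°.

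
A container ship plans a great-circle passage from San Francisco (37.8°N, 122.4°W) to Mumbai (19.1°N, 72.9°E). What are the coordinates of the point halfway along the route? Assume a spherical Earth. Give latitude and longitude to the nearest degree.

Write both endpoints as unit vectors p₁, p₂ with components (cos φ cos λ, cos φ sin λ, sin φ).
The central angle between the endpoints is δ = arccos(p₁·p₂) ≈ 2.117 rad (121.3°).
Interpolate at f = 1/2 with slerp weights a = sin((1−f)δ)/sin δ ≈ 1.020, b = sin(fδ)/sin δ ≈ 1.020.
p = a·p₁ + b·p₂ ≈ (-0.148, 0.241, 0.959); φ = arcsin(p_z) ≈ 73.57°, λ = atan2(p_y, p_x) ≈ 121.66°.

≈ 74°N, 122°E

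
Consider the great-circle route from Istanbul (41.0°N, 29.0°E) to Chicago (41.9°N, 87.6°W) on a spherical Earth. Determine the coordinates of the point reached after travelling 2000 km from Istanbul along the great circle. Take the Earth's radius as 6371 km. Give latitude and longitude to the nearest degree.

The haversine formula gives a central angle δ ≈ 1.383 rad (79.2°) between the endpoints. The total great-circle distance is δ·R ≈ 1.383 × 6371 ≈ 8812 km, so the target fraction is f = 2000/8812 ≈ 0.227.
Interpolate at f ≈ 0.227 with slerp weights a = sin((1−f)δ)/sin δ ≈ 0.892, b = sin(fδ)/sin δ ≈ 0.314.
p = a·p₁ + b·p₂ ≈ (0.599, 0.093, 0.795); φ = arcsin(p_z) ≈ 52.70°, λ = atan2(p_y, p_x) ≈ 8.81°.

≈ 53°N, 9°E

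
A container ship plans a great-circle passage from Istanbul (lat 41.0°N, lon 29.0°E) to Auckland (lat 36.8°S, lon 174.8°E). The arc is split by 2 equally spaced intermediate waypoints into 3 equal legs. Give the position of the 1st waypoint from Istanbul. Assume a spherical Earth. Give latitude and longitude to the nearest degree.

Convert each endpoint to a unit vector on the sphere (x = cos φ cos λ, y = cos φ sin λ, z = sin φ).
The central angle between the endpoints is δ = arccos(p₁·p₂) ≈ 2.674 rad (153.2°).
Interpolate at f = 1/3 with slerp weights a = sin((1−f)δ)/sin δ ≈ 2.170, b = sin(fδ)/sin δ ≈ 1.727.
p = a·p₁ + b·p₂ ≈ (0.055, 0.919, 0.389); φ = arcsin(p_z) ≈ 22.91°, λ = atan2(p_y, p_x) ≈ 86.56°.

≈ lat 23°N, lon 87°E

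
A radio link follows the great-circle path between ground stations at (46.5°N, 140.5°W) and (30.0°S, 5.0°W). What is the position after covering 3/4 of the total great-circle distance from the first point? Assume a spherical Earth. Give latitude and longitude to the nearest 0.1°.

≈ (5.4°S, 32.2°W)

Convert each endpoint to a unit vector on the sphere (x = cos φ cos λ, y = cos φ sin λ, z = sin φ).
The central angle between the endpoints is δ = arccos(p₁·p₂) ≈ 2.478 rad (142.0°).
Interpolate at f = 3/4 with slerp weights a = sin((1−f)δ)/sin δ ≈ 0.943, b = sin(fδ)/sin δ ≈ 1.557.
p = a·p₁ + b·p₂ ≈ (0.842, -0.530, -0.095); φ = arcsin(p_z) ≈ -5.43°, λ = atan2(p_y, p_x) ≈ -32.19°.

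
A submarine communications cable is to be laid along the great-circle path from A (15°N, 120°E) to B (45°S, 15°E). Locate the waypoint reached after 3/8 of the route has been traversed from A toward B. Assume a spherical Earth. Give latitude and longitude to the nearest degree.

≈ (14°S, 90°E)

Convert each endpoint to a unit vector on the sphere (x = cos φ cos λ, y = cos φ sin λ, z = sin φ).
The central angle between the endpoints is δ = arccos(p₁·p₂) ≈ 1.939 rad (111.1°).
Interpolate at f = 3/8 with slerp weights a = sin((1−f)δ)/sin δ ≈ 1.003, b = sin(fδ)/sin δ ≈ 0.712.
p = a·p₁ + b·p₂ ≈ (0.002, 0.970, -0.244); φ = arcsin(p_z) ≈ -14.12°, λ = atan2(p_y, p_x) ≈ 89.89°.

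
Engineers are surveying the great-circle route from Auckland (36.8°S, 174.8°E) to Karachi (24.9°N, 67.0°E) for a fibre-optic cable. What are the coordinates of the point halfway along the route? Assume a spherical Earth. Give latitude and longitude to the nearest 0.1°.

Write both endpoints as unit vectors p₁, p₂ with components (cos φ cos λ, cos φ sin λ, sin φ).
The central angle between the endpoints is δ = arccos(p₁·p₂) ≈ 2.065 rad (118.3°).
Interpolate at f = 1/2 with slerp weights a = sin((1−f)δ)/sin δ ≈ 0.975, b = sin(fδ)/sin δ ≈ 0.975.
p = a·p₁ + b·p₂ ≈ (-0.432, 0.885, -0.174); φ = arcsin(p_z) ≈ -10.00°, λ = atan2(p_y, p_x) ≈ 116.02°.

≈ (10.0°S, 116.0°E)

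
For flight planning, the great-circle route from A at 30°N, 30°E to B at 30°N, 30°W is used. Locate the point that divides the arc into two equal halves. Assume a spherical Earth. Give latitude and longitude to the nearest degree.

Convert each endpoint to a unit vector on the sphere (x = cos φ cos λ, y = cos φ sin λ, z = sin φ).
The central angle between the endpoints is δ = arccos(p₁·p₂) ≈ 0.896 rad (51.3°).
Interpolate at f = 1/2 with slerp weights a = sin((1−f)δ)/sin δ ≈ 0.555, b = sin(fδ)/sin δ ≈ 0.555.
p = a·p₁ + b·p₂ ≈ (0.832, 0.000, 0.555); φ = arcsin(p_z) ≈ 33.69°, λ = atan2(p_y, p_x) ≈ 0.00°.

≈ 34°N, 0°E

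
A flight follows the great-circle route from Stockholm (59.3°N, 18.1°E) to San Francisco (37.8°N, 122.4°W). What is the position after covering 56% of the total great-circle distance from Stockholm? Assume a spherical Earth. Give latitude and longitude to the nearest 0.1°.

Write both endpoints as unit vectors p₁, p₂ with components (cos φ cos λ, cos φ sin λ, sin φ).
The central angle between the endpoints is δ = arccos(p₁·p₂) ≈ 1.353 rad (77.5°).
Interpolate at f = 0.56 with slerp weights a = sin((1−f)δ)/sin δ ≈ 0.574, b = sin(fδ)/sin δ ≈ 0.704.
p = a·p₁ + b·p₂ ≈ (-0.019, -0.379, 0.925); φ = arcsin(p_z) ≈ 67.73°, λ = atan2(p_y, p_x) ≈ -92.92°.

≈ (67.7°N, 92.9°W)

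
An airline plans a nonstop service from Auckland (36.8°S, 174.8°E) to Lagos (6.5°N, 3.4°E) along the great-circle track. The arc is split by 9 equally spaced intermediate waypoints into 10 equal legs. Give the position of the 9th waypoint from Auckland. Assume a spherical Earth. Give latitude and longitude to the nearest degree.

From cos δ = sin φ₁ sin φ₂ + cos φ₁ cos φ₂ cos Δλ, the central angle is δ ≈ 2.595 rad (148.7°).
Interpolate at f = 9/10 with slerp weights a = sin((1−f)δ)/sin δ ≈ 0.494, b = sin(fδ)/sin δ ≈ 1.389.
p = a·p₁ + b·p₂ ≈ (0.983, 0.118, -0.139); φ = arcsin(p_z) ≈ -7.97°, λ = atan2(p_y, p_x) ≈ 6.82°.

≈ 8°S, 7°E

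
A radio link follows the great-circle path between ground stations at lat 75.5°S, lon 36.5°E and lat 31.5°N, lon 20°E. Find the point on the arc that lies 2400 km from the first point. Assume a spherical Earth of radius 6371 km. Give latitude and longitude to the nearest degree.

Write both endpoints as unit vectors p₁, p₂ with components (cos φ cos λ, cos φ sin λ, sin φ).
The central angle between the endpoints is δ = arccos(p₁·p₂) ≈ 1.877 rad (107.5°). The total great-circle distance is δ·R ≈ 1.877 × 6371 ≈ 11957 km, so the target fraction is f = 2400/11957 ≈ 0.201.
Interpolate at f ≈ 0.201 with slerp weights a = sin((1−f)δ)/sin δ ≈ 1.046, b = sin(fδ)/sin δ ≈ 0.386.
p = a·p₁ + b·p₂ ≈ (0.520, 0.268, -0.811); φ = arcsin(p_z) ≈ -54.21°, λ = atan2(p_y, p_x) ≈ 27.31°.

≈ lat 54°S, lon 27°E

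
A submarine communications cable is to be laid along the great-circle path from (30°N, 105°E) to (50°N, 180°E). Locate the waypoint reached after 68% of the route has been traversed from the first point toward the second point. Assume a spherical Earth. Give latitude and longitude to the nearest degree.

≈ (50°N, 151°E)

Write both endpoints as unit vectors p₁, p₂ with components (cos φ cos λ, cos φ sin λ, sin φ).
The central angle between the endpoints is δ = arccos(p₁·p₂) ≈ 1.016 rad (58.2°).
Interpolate at f = 0.68 with slerp weights a = sin((1−f)δ)/sin δ ≈ 0.376, b = sin(fδ)/sin δ ≈ 0.750.
p = a·p₁ + b·p₂ ≈ (-0.566, 0.314, 0.762); φ = arcsin(p_z) ≈ 49.65°, λ = atan2(p_y, p_x) ≈ 150.96°.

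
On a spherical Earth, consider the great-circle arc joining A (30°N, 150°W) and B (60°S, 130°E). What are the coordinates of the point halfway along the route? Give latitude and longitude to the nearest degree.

Write both endpoints as unit vectors p₁, p₂ with components (cos φ cos λ, cos φ sin λ, sin φ).
The central angle between the endpoints is δ = arccos(p₁·p₂) ≈ 1.937 rad (111.0°).
Interpolate at f = 1/2 with slerp weights a = sin((1−f)δ)/sin δ ≈ 0.882, b = sin(fδ)/sin δ ≈ 0.882.
p = a·p₁ + b·p₂ ≈ (-0.945, -0.044, -0.323); φ = arcsin(p_z) ≈ -18.84°, λ = atan2(p_y, p_x) ≈ -177.33°.

≈ (19°S, 177°W)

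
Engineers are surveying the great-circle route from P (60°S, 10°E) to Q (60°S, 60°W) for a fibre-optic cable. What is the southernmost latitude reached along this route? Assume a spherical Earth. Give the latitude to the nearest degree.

≈ 65°S

The great circle lies in the plane with unit normal n̂ = (p₁ × p₂)/|p₁ × p₂|.
Here n̂_z ≈ -0.428; the vertex latitude is φ_max = arccos|n̂_z| ≈ 64.7°.
Check via Clairaut: cos φ_max = |cos φ₁| · sin C = cos(60.0°)·sin(121.2°) ≈ 0.428, again giving ≈ 64.7°.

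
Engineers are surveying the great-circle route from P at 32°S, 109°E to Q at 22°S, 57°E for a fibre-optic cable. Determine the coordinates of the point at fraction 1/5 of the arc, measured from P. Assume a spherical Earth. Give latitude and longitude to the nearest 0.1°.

≈ 31.7°S, 97.9°E

Convert each endpoint to a unit vector on the sphere (x = cos φ cos λ, y = cos φ sin λ, z = sin φ).
The central angle between the endpoints is δ = arccos(p₁·p₂) ≈ 0.819 rad (47.0°).
Interpolate at f = 1/5 with slerp weights a = sin((1−f)δ)/sin δ ≈ 0.834, b = sin(fδ)/sin δ ≈ 0.223.
p = a·p₁ + b·p₂ ≈ (-0.118, 0.843, -0.526); φ = arcsin(p_z) ≈ -31.71°, λ = atan2(p_y, p_x) ≈ 97.94°.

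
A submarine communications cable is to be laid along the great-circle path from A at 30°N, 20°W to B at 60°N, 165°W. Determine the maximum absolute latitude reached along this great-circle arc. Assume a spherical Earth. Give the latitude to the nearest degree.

The great circle lies in the plane with unit normal n̂ = (p₁ × p₂)/|p₁ × p₂|.
Here n̂_z ≈ -0.249; the vertex latitude is φ_max = arccos|n̂_z| ≈ 75.6°.
Check via Clairaut: cos φ_max = |cos φ₁| · sin C = cos(30.0°)·sin(16.7°) ≈ 0.249, again giving ≈ 75.6°.

≈ 76°N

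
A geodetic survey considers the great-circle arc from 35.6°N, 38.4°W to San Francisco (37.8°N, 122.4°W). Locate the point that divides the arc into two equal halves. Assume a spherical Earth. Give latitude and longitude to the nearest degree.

The haversine formula gives a central angle δ ≈ 1.133 rad (64.9°) between the endpoints.
Interpolate at f = 1/2 with slerp weights a = sin((1−f)δ)/sin δ ≈ 0.593, b = sin(fδ)/sin δ ≈ 0.593.
p = a·p₁ + b·p₂ ≈ (0.127, -0.695, 0.708); φ = arcsin(p_z) ≈ 45.08°, λ = atan2(p_y, p_x) ≈ -79.66°.

≈ 45°N, 80°W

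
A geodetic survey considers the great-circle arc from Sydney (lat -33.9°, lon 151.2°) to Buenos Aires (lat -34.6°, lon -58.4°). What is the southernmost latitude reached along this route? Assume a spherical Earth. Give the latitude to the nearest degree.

≈ -69°

The great circle lies in the plane with unit normal n̂ = (p₁ × p₂)/|p₁ × p₂|.
Here n̂_z ≈ +0.351; the vertex latitude is φ_max = arccos|n̂_z| ≈ 69.4°.
Check via Clairaut: cos φ_max = |cos φ₁| · sin C = cos(33.9°)·sin(155.0°) ≈ 0.351, again giving ≈ 69.4°.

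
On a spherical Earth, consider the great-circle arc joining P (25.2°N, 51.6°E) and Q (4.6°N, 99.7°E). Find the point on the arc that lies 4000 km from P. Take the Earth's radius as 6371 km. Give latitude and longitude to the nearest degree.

From cos δ = sin φ₁ sin φ₂ + cos φ₁ cos φ₂ cos Δλ, the central angle is δ ≈ 0.881 rad (50.5°). The total great-circle distance is δ·R ≈ 0.881 × 6371 ≈ 5612 km, so the target fraction is f = 4000/5612 ≈ 0.713.
Interpolate at f ≈ 0.713 with slerp weights a = sin((1−f)δ)/sin δ ≈ 0.325, b = sin(fδ)/sin δ ≈ 0.762.
p = a·p₁ + b·p₂ ≈ (0.055, 0.978, 0.199); φ = arcsin(p_z) ≈ 11.49°, λ = atan2(p_y, p_x) ≈ 86.81°.

≈ (11°N, 87°E)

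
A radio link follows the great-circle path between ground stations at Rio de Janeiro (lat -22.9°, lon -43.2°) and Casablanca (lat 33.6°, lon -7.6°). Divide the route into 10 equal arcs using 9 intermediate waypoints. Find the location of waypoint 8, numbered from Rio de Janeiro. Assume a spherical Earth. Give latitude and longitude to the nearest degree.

≈ lat 23°, lon -16°

Write both endpoints as unit vectors p₁, p₂ with components (cos φ cos λ, cos φ sin λ, sin φ).
The central angle between the endpoints is δ = arccos(p₁·p₂) ≈ 1.150 rad (65.9°).
Interpolate at f = 8/10 with slerp weights a = sin((1−f)δ)/sin δ ≈ 0.250, b = sin(fδ)/sin δ ≈ 0.872.
p = a·p₁ + b·p₂ ≈ (0.887, -0.254, 0.385); φ = arcsin(p_z) ≈ 22.65°, λ = atan2(p_y, p_x) ≈ -15.94°.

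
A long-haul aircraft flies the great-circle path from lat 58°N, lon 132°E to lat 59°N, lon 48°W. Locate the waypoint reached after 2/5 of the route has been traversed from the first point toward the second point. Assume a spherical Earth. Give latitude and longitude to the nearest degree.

≈ lat 83°N, lon 132°E

Convert each endpoint to a unit vector on the sphere (x = cos φ cos λ, y = cos φ sin λ, z = sin φ).
The central angle between the endpoints is δ = arccos(p₁·p₂) ≈ 1.100 rad (63.0°).
Interpolate at f = 2/5 with slerp weights a = sin((1−f)δ)/sin δ ≈ 0.688, b = sin(fδ)/sin δ ≈ 0.478.
p = a·p₁ + b·p₂ ≈ (-0.079, 0.088, 0.993); φ = arcsin(p_z) ≈ 83.20°, λ = atan2(p_y, p_x) ≈ 132.00°.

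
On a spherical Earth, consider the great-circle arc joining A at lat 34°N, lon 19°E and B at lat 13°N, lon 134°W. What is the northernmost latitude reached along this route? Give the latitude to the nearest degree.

≈ 63°N

The great circle lies in the plane with unit normal n̂ = (p₁ × p₂)/|p₁ × p₂|.
Here n̂_z ≈ -0.456; the vertex latitude is φ_max = arccos|n̂_z| ≈ 62.9°.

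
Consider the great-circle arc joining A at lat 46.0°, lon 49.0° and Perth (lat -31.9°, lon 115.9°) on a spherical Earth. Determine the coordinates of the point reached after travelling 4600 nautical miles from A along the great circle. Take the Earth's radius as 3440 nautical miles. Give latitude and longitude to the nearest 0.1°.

Convert each endpoint to a unit vector on the sphere (x = cos φ cos λ, y = cos φ sin λ, z = sin φ).
The central angle between the endpoints is δ = arccos(p₁·p₂) ≈ 1.720 rad (98.6°). The total great-circle distance is δ·R ≈ 1.720 × 3440 ≈ 5917 nmi, so the target fraction is f = 4600/5917 ≈ 0.777.
Interpolate at f ≈ 0.777 with slerp weights a = sin((1−f)δ)/sin δ ≈ 0.378, b = sin(fδ)/sin δ ≈ 0.984.
p = a·p₁ + b·p₂ ≈ (-0.193, 0.949, -0.248); φ = arcsin(p_z) ≈ -14.37°, λ = atan2(p_y, p_x) ≈ 101.47°.

≈ lat -14.4°, lon 101.5°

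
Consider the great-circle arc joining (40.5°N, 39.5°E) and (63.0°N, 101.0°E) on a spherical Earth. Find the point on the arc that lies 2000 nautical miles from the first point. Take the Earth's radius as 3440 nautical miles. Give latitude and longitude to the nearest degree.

≈ (61°N, 83°E)

Convert each endpoint to a unit vector on the sphere (x = cos φ cos λ, y = cos φ sin λ, z = sin φ).
The central angle between the endpoints is δ = arccos(p₁·p₂) ≈ 0.733 rad (42.0°). The total great-circle distance is δ·R ≈ 0.733 × 3440 ≈ 2520 nmi, so the target fraction is f = 2000/2520 ≈ 0.794.
Interpolate at f ≈ 0.794 with slerp weights a = sin((1−f)δ)/sin δ ≈ 0.225, b = sin(fδ)/sin δ ≈ 0.821.
p = a·p₁ + b·p₂ ≈ (0.061, 0.475, 0.878); φ = arcsin(p_z) ≈ 61.39°, λ = atan2(p_y, p_x) ≈ 82.67°.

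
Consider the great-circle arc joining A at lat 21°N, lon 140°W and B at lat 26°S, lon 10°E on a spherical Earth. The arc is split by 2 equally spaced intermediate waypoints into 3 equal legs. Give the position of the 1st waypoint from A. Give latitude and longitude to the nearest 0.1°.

Convert each endpoint to a unit vector on the sphere (x = cos φ cos λ, y = cos φ sin λ, z = sin φ).
The central angle between the endpoints is δ = arccos(p₁·p₂) ≈ 2.655 rad (152.1°).
Interpolate at f = 1/3 with slerp weights a = sin((1−f)δ)/sin δ ≈ 2.095, b = sin(fδ)/sin δ ≈ 1.654.
p = a·p₁ + b·p₂ ≈ (-0.034, -0.999, 0.026); φ = arcsin(p_z) ≈ 1.48°, λ = atan2(p_y, p_x) ≈ -91.97°.

≈ lat 1.5°N, lon 92.0°W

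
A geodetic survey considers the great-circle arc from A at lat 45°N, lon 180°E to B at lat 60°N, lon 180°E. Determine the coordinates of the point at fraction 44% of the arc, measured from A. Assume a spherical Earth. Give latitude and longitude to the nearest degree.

≈ lat 52°N, lon 180°E

From cos δ = sin φ₁ sin φ₂ + cos φ₁ cos φ₂ cos Δλ, the central angle is δ ≈ 0.262 rad (15.0°).
Interpolate at f = 0.44 with slerp weights a = sin((1−f)δ)/sin δ ≈ 0.564, b = sin(fδ)/sin δ ≈ 0.444.
p = a·p₁ + b·p₂ ≈ (-0.621, 0.000, 0.784); φ = arcsin(p_z) ≈ 51.60°, λ = atan2(p_y, p_x) ≈ 180.00°.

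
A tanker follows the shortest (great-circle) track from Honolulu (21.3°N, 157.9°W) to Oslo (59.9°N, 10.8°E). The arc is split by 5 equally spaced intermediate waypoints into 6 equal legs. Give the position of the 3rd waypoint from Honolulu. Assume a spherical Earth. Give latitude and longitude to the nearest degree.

Write both endpoints as unit vectors p₁, p₂ with components (cos φ cos λ, cos φ sin λ, sin φ).
The central angle between the endpoints is δ = arccos(p₁·p₂) ≈ 1.715 rad (98.3°).
Interpolate at f = 3/6 with slerp weights a = sin((1−f)δ)/sin δ ≈ 0.764, b = sin(fδ)/sin δ ≈ 0.764.
p = a·p₁ + b·p₂ ≈ (-0.283, -0.196, 0.939); φ = arcsin(p_z) ≈ 69.85°, λ = atan2(p_y, p_x) ≈ -145.31°.

≈ 70°N, 145°W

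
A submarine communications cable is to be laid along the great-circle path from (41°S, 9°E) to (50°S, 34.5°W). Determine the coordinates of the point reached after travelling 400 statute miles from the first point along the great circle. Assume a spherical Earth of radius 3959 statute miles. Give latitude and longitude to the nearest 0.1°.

≈ (43.8°S, 2.2°E)

From cos δ = sin φ₁ sin φ₂ + cos φ₁ cos φ₂ cos Δλ, the central angle is δ ≈ 0.546 rad (31.3°). The total great-circle distance is δ·R ≈ 0.546 × 3959 ≈ 2163 mi, so the target fraction is f = 400/2163 ≈ 0.185.
Interpolate at f ≈ 0.185 with slerp weights a = sin((1−f)δ)/sin δ ≈ 0.829, b = sin(fδ)/sin δ ≈ 0.194.
p = a·p₁ + b·p₂ ≈ (0.721, 0.027, -0.693); φ = arcsin(p_z) ≈ -43.84°, λ = atan2(p_y, p_x) ≈ 2.16°.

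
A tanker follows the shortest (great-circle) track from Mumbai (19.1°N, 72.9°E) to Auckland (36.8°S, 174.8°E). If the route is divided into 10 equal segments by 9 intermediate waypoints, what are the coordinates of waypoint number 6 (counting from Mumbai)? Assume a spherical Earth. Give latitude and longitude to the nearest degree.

≈ 20°S, 128°E

From cos δ = sin φ₁ sin φ₂ + cos φ₁ cos φ₂ cos Δλ, the central angle is δ ≈ 1.931 rad (110.6°).
Interpolate at f = 6/10 with slerp weights a = sin((1−f)δ)/sin δ ≈ 0.745, b = sin(fδ)/sin δ ≈ 0.979.
p = a·p₁ + b·p₂ ≈ (-0.573, 0.744, -0.342); φ = arcsin(p_z) ≈ -20.02°, λ = atan2(p_y, p_x) ≈ 127.61°.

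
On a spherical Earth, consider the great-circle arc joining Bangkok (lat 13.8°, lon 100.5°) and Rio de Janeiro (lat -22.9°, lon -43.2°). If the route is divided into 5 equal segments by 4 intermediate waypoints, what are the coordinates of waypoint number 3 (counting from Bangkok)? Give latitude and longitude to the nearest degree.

The haversine formula gives a central angle δ ≈ 2.521 rad (144.5°) between the endpoints.
Interpolate at f = 3/5 with slerp weights a = sin((1−f)δ)/sin δ ≈ 1.456, b = sin(fδ)/sin δ ≈ 1.718.
p = a·p₁ + b·p₂ ≈ (0.896, 0.307, -0.321); φ = arcsin(p_z) ≈ -18.73°, λ = atan2(p_y, p_x) ≈ 18.91°.

≈ lat -19°, lon 19°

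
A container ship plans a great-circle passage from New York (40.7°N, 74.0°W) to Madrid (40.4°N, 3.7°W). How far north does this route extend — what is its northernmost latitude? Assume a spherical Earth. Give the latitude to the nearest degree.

The great circle lies in the plane with unit normal n̂ = (p₁ × p₂)/|p₁ × p₂|.
Here n̂_z ≈ +0.691; the vertex latitude is φ_max = arccos|n̂_z| ≈ 46.3°.

≈ 46°N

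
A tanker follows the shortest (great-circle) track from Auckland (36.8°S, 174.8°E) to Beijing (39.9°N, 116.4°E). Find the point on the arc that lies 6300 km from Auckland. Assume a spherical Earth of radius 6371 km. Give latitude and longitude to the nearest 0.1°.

≈ (10.2°N, 141.0°E)

Write both endpoints as unit vectors p₁, p₂ with components (cos φ cos λ, cos φ sin λ, sin φ).
The central angle between the endpoints is δ = arccos(p₁·p₂) ≈ 1.633 rad (93.6°). The total great-circle distance is δ·R ≈ 1.633 × 6371 ≈ 10405 km, so the target fraction is f = 6300/10405 ≈ 0.605.
Interpolate at f ≈ 0.605 with slerp weights a = sin((1−f)δ)/sin δ ≈ 0.602, b = sin(fδ)/sin δ ≈ 0.837.
p = a·p₁ + b·p₂ ≈ (-0.765, 0.619, 0.176); φ = arcsin(p_z) ≈ 10.16°, λ = atan2(p_y, p_x) ≈ 141.05°.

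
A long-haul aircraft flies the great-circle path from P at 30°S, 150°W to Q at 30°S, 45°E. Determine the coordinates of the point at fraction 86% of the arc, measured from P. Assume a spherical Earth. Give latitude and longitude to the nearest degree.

≈ 46°S, 51°E

From cos δ = sin φ₁ sin φ₂ + cos φ₁ cos φ₂ cos Δλ, the central angle is δ ≈ 2.065 rad (118.3°).
Interpolate at f = 0.86 with slerp weights a = sin((1−f)δ)/sin δ ≈ 0.324, b = sin(fδ)/sin δ ≈ 1.112.
p = a·p₁ + b·p₂ ≈ (0.438, 0.541, -0.718); φ = arcsin(p_z) ≈ -45.89°, λ = atan2(p_y, p_x) ≈ 50.99°.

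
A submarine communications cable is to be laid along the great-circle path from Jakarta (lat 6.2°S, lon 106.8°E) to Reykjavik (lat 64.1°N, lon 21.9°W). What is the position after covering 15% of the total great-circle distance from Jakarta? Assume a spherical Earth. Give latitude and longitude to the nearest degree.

The haversine formula gives a central angle δ ≈ 1.948 rad (111.6°) between the endpoints.
Interpolate at f = 0.15 with slerp weights a = sin((1−f)δ)/sin δ ≈ 1.072, b = sin(fδ)/sin δ ≈ 0.310.
p = a·p₁ + b·p₂ ≈ (-0.182, 0.970, 0.163); φ = arcsin(p_z) ≈ 9.38°, λ = atan2(p_y, p_x) ≈ 100.65°.

≈ lat 9°N, lon 101°E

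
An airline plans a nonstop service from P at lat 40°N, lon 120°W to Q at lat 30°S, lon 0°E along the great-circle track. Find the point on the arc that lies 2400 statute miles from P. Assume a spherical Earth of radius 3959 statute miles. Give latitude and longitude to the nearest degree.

≈ lat 28°N, lon 80°W

The haversine formula gives a central angle δ ≈ 2.282 rad (130.8°) between the endpoints. The total great-circle distance is δ·R ≈ 2.282 × 3959 ≈ 9036 mi, so the target fraction is f = 2400/9036 ≈ 0.266.
Interpolate at f ≈ 0.266 with slerp weights a = sin((1−f)δ)/sin δ ≈ 1.313, b = sin(fδ)/sin δ ≈ 0.752.
p = a·p₁ + b·p₂ ≈ (0.149, -0.871, 0.468); φ = arcsin(p_z) ≈ 27.90°, λ = atan2(p_y, p_x) ≈ -80.32°.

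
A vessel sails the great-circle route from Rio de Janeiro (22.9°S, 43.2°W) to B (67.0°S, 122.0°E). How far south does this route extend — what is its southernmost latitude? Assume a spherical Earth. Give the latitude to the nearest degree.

The great circle lies in the plane with unit normal n̂ = (p₁ × p₂)/|p₁ × p₂|.
Here n̂_z ≈ +0.092; the vertex latitude is φ_max = arccos|n̂_z| ≈ 84.7°.
Check via Clairaut: cos φ_max = |cos φ₁| · sin C = cos(22.9°)·sin(174.3°) ≈ 0.092, again giving ≈ 84.7°.

≈ 85°S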